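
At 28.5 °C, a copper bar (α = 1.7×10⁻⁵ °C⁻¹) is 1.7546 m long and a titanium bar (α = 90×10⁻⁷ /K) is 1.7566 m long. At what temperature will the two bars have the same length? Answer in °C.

T = 171.2 °C

Equal length when α₁L₁ΔT − α₂L₂ΔT = L₂ − L₁ = 2.00×10⁻³ m
α₁L₁ = 2.98282×10⁻⁵, α₂L₂ = 1.58094×10⁻⁵ → Δ(αL) = 1.40188×10⁻⁵ m/K
ΔT = 2.00×10⁻³ / 1.40188×10⁻⁵ = 142.666 K, so T = 28.5 + 142.666 = 171.166 °C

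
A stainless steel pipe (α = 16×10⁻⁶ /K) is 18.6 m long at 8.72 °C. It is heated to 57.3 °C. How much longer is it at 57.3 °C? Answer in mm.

|ΔT| = |57.3 − 8.72| = 48.58 K
ΔL = αL₀ΔT = (16×10⁻⁶)(18.6)(48.58) = 1.45×10⁻² m

ΔL = 14.5 mm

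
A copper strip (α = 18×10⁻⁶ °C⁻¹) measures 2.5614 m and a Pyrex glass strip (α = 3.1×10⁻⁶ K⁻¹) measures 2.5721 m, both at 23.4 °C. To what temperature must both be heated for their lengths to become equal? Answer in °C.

L₁(1 + α₁ΔT) = L₂(1 + α₂ΔT) ⇒ ΔT = (L₂ − L₁)/(α₁L₁ − α₂L₂)
L₂ − L₁ = 2.5721 − 2.5614 = 1.07×10⁻² m
α₁L₁ − α₂L₂ = 18×10⁻⁶×2.5614 − 3.1×10⁻⁶×2.5721 = 3.813169×10⁻⁵ m/K
ΔT = 1.07×10⁻² / 3.813169×10⁻⁵ = 280.606 K
T = 23.4 + 280.606 = 304.006 °C

T = 304.0 °C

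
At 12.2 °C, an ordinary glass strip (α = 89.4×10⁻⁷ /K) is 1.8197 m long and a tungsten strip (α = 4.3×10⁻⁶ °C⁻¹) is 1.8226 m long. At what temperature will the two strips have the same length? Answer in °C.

Equal length when α₁L₁ΔT − α₂L₂ΔT = L₂ − L₁ = 2.90×10⁻³ m
α₁L₁ = 1.6268118×10⁻⁵, α₂L₂ = 7.83718×10⁻⁶ → Δ(αL) = 8.430938×10⁻⁶ m/K
ΔT = 2.90×10⁻³ / 8.430938×10⁻⁶ = 343.971 K, so T = 12.2 + 343.971 = 356.171 °C

T = 356.2 °C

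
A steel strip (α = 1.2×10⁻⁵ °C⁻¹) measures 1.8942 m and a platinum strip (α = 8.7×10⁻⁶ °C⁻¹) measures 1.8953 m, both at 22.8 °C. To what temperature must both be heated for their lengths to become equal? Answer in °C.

Equal length when α₁L₁ΔT − α₂L₂ΔT = L₂ − L₁ = 1.10×10⁻³ m
α₁L₁ = 2.27304×10⁻⁵, α₂L₂ = 1.648911×10⁻⁵ → Δ(αL) = 6.24129×10⁻⁶ m/K
ΔT = 1.10×10⁻³ / 6.24129×10⁻⁶ = 176.246 K, so T = 22.8 + 176.246 = 199.046 °C

T = 199.0 °C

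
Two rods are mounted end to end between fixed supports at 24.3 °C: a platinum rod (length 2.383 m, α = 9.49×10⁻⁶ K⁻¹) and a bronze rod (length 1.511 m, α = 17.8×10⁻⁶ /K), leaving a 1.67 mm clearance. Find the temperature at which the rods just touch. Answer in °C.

T = 58.0 °C

α₁L₁ = 2.261467×10⁻⁵ m/K, α₂L₂ = 2.68958×10⁻⁵ m/K → total 4.951047×10⁻⁵ m/K
ΔT = g/(α₁L₁+α₂L₂) = 1.67×10⁻³ / 4.951047×10⁻⁵ = 33.730 K
T = 24.3 + 33.730 = 58.030 °C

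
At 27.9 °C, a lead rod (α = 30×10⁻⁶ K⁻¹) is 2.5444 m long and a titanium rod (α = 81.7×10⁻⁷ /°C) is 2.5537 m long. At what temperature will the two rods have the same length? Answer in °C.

Equal length when α₁L₁ΔT − α₂L₂ΔT = L₂ − L₁ = 9.30×10⁻³ m
α₁L₁ = 7.6332×10⁻⁵, α₂L₂ = 2.0863729×10⁻⁵ → Δ(αL) = 5.5468271×10⁻⁵ m/K
ΔT = 9.30×10⁻³ / 5.5468271×10⁻⁵ = 167.663 K, so T = 27.9 + 167.663 = 195.563 °C

T = 195.6 °C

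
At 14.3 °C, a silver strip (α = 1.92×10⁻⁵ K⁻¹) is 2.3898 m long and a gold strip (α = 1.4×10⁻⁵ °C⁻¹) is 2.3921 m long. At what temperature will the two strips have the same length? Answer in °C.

Equal length when α₁L₁ΔT − α₂L₂ΔT = L₂ − L₁ = 2.30×10⁻³ m
α₁L₁ = 4.588416×10⁻⁵, α₂L₂ = 3.34894×10⁻⁵ → Δ(αL) = 1.239476×10⁻⁵ m/K
ΔT = 2.30×10⁻³ / 1.239476×10⁻⁵ = 185.562 K, so T = 14.3 + 185.562 = 199.862 °C

T = 199.9 °C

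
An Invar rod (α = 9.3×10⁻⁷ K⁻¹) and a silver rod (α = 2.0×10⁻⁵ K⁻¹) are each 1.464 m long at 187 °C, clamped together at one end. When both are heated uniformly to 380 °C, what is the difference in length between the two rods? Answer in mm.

5.39 mm

ΔT = 193 K
Invar: ΔL = 9.3×10⁻⁷ × 1.464 m × 193 = 2.6277×10⁻⁴ m = 0.26277 mm
silver: ΔL = 2.0×10⁻⁵ × 1.464 m × 193 = 5.6510×10⁻³ m = 5.6510 mm
difference = 5.6510 − 0.26277 = 5.38823 mm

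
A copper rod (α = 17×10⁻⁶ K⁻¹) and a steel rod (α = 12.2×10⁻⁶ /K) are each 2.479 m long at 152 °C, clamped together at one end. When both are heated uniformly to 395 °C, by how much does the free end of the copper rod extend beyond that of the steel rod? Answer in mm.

ΔT = 243 K
copper: ΔL = 17×10⁻⁶ × 2.479 m × 243 = 1.0241×10⁻² m = 10.241 mm
steel: ΔL = 12.2×10⁻⁶ × 2.479 m × 243 = 7.3492×10⁻³ m = 7.3492 mm
difference = 10.241 − 7.3492 = 2.8918 mm

2.89 mm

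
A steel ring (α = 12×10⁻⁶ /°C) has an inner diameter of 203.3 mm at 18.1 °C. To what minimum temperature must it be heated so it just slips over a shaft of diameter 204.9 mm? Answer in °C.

T = 674 °C

Required Δd = 204.9 − 203.3 = 1.6 mm
Δd = αd₀ΔT ⇒ ΔT = Δd/(αd₀) = 1.6 / (12×10⁻⁶ × 203.3) = 655.85 K
T_min = 18.1 + 655.85 = 673.95 °C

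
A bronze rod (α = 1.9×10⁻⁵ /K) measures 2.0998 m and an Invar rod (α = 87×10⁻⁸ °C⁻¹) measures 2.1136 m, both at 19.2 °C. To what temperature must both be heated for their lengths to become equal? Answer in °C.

L₁(1 + α₁ΔT) = L₂(1 + α₂ΔT) ⇒ ΔT = (L₂ − L₁)/(α₁L₁ − α₂L₂)
L₂ − L₁ = 2.1136 − 2.0998 = 1.38×10⁻² m
α₁L₁ − α₂L₂ = 1.9×10⁻⁵×2.0998 − 87×10⁻⁸×2.1136 = 3.8057368×10⁻⁵ m/K
ΔT = 1.38×10⁻² / 3.8057368×10⁻⁵ = 362.610 K
T = 19.2 + 362.610 = 381.810 °C

T = 381.8 °C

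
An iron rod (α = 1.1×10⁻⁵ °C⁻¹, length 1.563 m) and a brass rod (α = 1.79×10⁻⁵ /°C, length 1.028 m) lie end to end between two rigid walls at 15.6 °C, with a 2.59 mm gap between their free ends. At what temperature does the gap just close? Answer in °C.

Gap closes when ΔL₁ + ΔL₂ = 2.59 mm = 2.59×10⁻³ m
(α₁L₁ + α₂L₂)ΔT = g
α₁L₁ + α₂L₂ = 1.1×10⁻⁵×1.563 + 1.79×10⁻⁵×1.028 = 3.55942×10⁻⁵ m/K
ΔT = 2.59×10⁻³ / 3.55942×10⁻⁵ = 72.765 K
T = 15.6 + 72.765 = 88.365 °C

T = 88.4 °C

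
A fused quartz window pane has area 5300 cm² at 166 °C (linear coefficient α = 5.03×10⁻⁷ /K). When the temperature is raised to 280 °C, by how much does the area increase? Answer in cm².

Area coefficient ≈ 2α; |ΔT| = 114 K
ΔA = 2αA₀ΔT = 2(5.03×10⁻⁷)(5300)(114) = 0.608 cm²

ΔA = 0.608 cm²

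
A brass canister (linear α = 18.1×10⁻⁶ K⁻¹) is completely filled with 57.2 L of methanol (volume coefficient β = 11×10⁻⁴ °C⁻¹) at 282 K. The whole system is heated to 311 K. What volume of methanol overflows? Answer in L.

The canister also expands: β_container ≈ 3α = 5.43×10⁻⁵ /K
Net overflow = V₀(β_liq − 3α_cont)ΔT
β − 3α = 1.10×10⁻³ − 5.43×10⁻⁵ = 1.0457×10⁻³ /K; ΔT = 29 K
ΔV = 57.2 × 1.0457×10⁻³ × 29 = 1.73 L

1.73 L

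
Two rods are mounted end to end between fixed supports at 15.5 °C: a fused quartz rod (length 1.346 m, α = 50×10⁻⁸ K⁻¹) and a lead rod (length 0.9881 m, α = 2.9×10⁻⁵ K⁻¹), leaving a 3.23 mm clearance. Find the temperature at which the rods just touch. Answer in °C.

α₁L₁ = 6.730×10⁻⁷ m/K, α₂L₂ = 2.86549×10⁻⁵ m/K → total 2.93279×10⁻⁵ m/K
ΔT = g/(α₁L₁+α₂L₂) = 3.23×10⁻³ / 2.93279×10⁻⁵ = 110.13 K
T = 15.5 + 110.13 = 125.63 °C

T = 126 °C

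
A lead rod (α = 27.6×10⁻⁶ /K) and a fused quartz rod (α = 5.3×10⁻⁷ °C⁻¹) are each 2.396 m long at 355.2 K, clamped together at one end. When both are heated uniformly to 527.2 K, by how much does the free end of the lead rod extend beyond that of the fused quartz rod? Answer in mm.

ΔT = 172.0 K
lead: ΔL = 27.6×10⁻⁶ × 2.396 m × 172.0 = 1.1374×10⁻² m = 11.374 mm
fused quartz: ΔL = 5.3×10⁻⁷ × 2.396 m × 172.0 = 2.1842×10⁻⁴ m = 0.21842 mm
difference = 11.374 − 0.21842 = 11.15558 mm

11.2 mm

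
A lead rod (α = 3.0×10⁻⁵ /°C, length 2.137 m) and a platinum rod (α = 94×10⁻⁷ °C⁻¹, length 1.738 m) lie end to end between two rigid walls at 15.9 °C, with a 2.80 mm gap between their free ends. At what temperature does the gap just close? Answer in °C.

T = 50.7 °C

α₁L₁ = 6.411×10⁻⁵ m/K, α₂L₂ = 1.63372×10⁻⁵ m/K → total 8.04472×10⁻⁵ m/K
ΔT = g/(α₁L₁+α₂L₂) = 2.80×10⁻³ / 8.04472×10⁻⁵ = 34.805 K
T = 15.9 + 34.805 = 50.705 °C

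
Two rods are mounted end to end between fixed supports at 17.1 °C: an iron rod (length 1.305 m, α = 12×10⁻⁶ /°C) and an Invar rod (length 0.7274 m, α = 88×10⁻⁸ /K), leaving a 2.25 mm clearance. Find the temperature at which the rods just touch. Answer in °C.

T = 155 °C

Gap closes when ΔL₁ + ΔL₂ = 2.25 mm = 2.25×10⁻³ m
(α₁L₁ + α₂L₂)ΔT = g
α₁L₁ + α₂L₂ = 12×10⁻⁶×1.305 + 88×10⁻⁸×0.7274 = 1.6300112×10⁻⁵ m/K
ΔT = 2.25×10⁻³ / 1.6300112×10⁻⁵ = 138.04 K
T = 17.1 + 138.04 = 155.14 °C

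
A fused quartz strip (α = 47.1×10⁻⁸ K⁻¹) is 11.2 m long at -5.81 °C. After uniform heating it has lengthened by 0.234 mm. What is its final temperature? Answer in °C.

T = 38.5 °C

ΔL = αL₀ΔT ⇒ ΔT = ΔL / (αL₀)
ΔT = 0.234×10⁻³ m / (47.1×10⁻⁸ × 11.2 m) = 44.359 K
T = -5.81 + 44.359 = 38.549 °C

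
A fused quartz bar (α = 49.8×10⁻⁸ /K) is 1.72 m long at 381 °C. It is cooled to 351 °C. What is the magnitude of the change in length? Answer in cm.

ΔL = 0.00257 cm

|ΔT| = |351 − 381| = 30 K
ΔL = αL₀ΔT = (49.8×10⁻⁸)(1.72)(30) = 2.57×10⁻⁵ m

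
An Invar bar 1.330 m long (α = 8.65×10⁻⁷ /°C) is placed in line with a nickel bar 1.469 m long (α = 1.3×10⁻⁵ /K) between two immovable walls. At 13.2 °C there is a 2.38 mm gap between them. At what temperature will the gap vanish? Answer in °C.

T = 131 °C

Gap closes when ΔL₁ + ΔL₂ = 2.38 mm = 2.38×10⁻³ m
(α₁L₁ + α₂L₂)ΔT = g
α₁L₁ + α₂L₂ = 8.65×10⁻⁷×1.330 + 1.3×10⁻⁵×1.469 = 2.024745×10⁻⁵ m/K
ΔT = 2.38×10⁻³ / 2.024745×10⁻⁵ = 117.55 K
T = 13.2 + 117.55 = 130.75 °C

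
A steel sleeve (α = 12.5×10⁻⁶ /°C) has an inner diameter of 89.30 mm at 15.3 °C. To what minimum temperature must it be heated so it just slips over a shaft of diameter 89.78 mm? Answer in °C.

Required Δd = 89.78 − 89.30 = 0.48 mm
Δd = αd₀ΔT ⇒ ΔT = Δd/(αd₀) = 0.48 / (12.5×10⁻⁶ × 89.30) = 430.01 K
T_min = 15.3 + 430.01 = 445.31 °C

T = 445 °C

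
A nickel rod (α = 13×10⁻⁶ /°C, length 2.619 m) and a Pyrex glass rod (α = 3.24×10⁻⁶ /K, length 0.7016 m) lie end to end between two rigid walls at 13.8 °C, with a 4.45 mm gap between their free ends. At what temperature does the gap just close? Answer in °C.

Gap closes when ΔL₁ + ΔL₂ = 4.45 mm = 4.45×10⁻³ m
(α₁L₁ + α₂L₂)ΔT = g
α₁L₁ + α₂L₂ = 13×10⁻⁶×2.619 + 3.24×10⁻⁶×0.7016 = 3.6320184×10⁻⁵ m/K
ΔT = 4.45×10⁻³ / 3.6320184×10⁻⁵ = 122.52 K
T = 13.8 + 122.52 = 136.32 °C

T = 136 °C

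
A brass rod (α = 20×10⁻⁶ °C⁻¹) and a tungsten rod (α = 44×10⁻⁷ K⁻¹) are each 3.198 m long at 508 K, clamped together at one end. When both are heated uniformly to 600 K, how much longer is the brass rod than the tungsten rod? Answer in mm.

4.59 mm

ΔT = 92 K
brass: ΔL = 20×10⁻⁶ × 3.198 m × 92 = 5.8843×10⁻³ m = 5.8843 mm
tungsten: ΔL = 44×10⁻⁷ × 3.198 m × 92 = 1.2946×10⁻³ m = 1.2946 mm
difference = 5.8843 − 1.2946 = 4.5897 mm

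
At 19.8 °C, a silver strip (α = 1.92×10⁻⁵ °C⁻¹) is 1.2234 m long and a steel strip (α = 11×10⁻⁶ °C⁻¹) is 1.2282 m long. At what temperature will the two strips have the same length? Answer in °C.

Equal length when α₁L₁ΔT − α₂L₂ΔT = L₂ − L₁ = 4.80×10⁻³ m
α₁L₁ = 2.348928×10⁻⁵, α₂L₂ = 1.35102×10⁻⁵ → Δ(αL) = 9.97908×10⁻⁶ m/K
ΔT = 4.80×10⁻³ / 9.97908×10⁻⁶ = 481.006 K, so T = 19.8 + 481.006 = 500.806 °C

T = 500.8 °C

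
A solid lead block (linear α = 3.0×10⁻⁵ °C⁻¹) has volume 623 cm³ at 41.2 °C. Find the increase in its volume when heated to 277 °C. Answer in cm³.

ΔV = 13.2 cm³

Isotropic solid: β ≈ 3α = 9.0×10⁻⁵ /K; ΔT = 235.8 K
ΔV = 3αV₀ΔT = 3(3.0×10⁻⁵)(623)(235.8) = 13.2 cm³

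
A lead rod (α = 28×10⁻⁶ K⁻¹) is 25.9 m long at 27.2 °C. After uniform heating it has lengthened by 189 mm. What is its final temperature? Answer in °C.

ΔL = αL₀ΔT ⇒ ΔT = ΔL / (αL₀)
ΔT = 189×10⁻³ m / (28×10⁻⁶ × 25.9 m) = 260.62 K
T = 27.2 + 260.62 = 287.82 °C

T = 288 °C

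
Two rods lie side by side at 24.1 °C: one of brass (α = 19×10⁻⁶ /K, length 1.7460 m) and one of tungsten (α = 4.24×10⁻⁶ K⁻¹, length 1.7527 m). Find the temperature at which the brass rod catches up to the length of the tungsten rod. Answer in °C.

Equal length when α₁L₁ΔT − α₂L₂ΔT = L₂ − L₁ = 6.70×10⁻³ m
α₁L₁ = 3.3174×10⁻⁵, α₂L₂ = 7.431448×10⁻⁶ → Δ(αL) = 2.5742552×10⁻⁵ m/K
ΔT = 6.70×10⁻³ / 2.5742552×10⁻⁵ = 260.269 K, so T = 24.1 + 260.269 = 284.369 °C

T = 284.4 °C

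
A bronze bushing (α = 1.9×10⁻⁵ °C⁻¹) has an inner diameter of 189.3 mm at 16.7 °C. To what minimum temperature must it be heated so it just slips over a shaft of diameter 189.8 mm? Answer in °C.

Required Δd = 189.8 − 189.3 = 0.5 mm
Δd = αd₀ΔT ⇒ ΔT = Δd/(αd₀) = 0.5 / (1.9×10⁻⁵ × 189.3) = 139.02 K
T_min = 16.7 + 139.02 = 155.72 °C

T = 156 °C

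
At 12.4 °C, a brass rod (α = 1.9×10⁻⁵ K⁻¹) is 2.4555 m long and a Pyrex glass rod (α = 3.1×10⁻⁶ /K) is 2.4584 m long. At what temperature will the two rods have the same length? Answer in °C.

L₁(1 + α₁ΔT) = L₂(1 + α₂ΔT) ⇒ ΔT = (L₂ − L₁)/(α₁L₁ − α₂L₂)
L₂ − L₁ = 2.4584 − 2.4555 = 2.90×10⁻³ m
α₁L₁ − α₂L₂ = 1.9×10⁻⁵×2.4555 − 3.1×10⁻⁶×2.4584 = 3.903346×10⁻⁵ m/K
ΔT = 2.90×10⁻³ / 3.903346×10⁻⁵ = 74.2952 K
T = 12.4 + 74.2952 = 86.6952 °C

T = 86.70 °C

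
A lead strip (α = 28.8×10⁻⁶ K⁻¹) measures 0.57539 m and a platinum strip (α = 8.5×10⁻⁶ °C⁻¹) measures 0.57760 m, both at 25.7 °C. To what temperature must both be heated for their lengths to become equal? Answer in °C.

L₁(1 + α₁ΔT) = L₂(1 + α₂ΔT) ⇒ ΔT = (L₂ − L₁)/(α₁L₁ − α₂L₂)
L₂ − L₁ = 0.57760 − 0.57539 = 2.21×10⁻³ m
α₁L₁ − α₂L₂ = 28.8×10⁻⁶×0.57539 − 8.5×10⁻⁶×0.57760 = 1.1661632×10⁻⁵ m/K
ΔT = 2.21×10⁻³ / 1.1661632×10⁻⁵ = 189.510 K
T = 25.7 + 189.510 = 215.210 °C

T = 215.2 °C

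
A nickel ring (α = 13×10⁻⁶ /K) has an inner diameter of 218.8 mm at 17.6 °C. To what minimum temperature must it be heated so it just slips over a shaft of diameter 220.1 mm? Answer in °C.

Required Δd = 220.1 − 218.8 = 1.3 mm
Δd = αd₀ΔT ⇒ ΔT = Δd/(αd₀) = 1.3 / (13×10⁻⁶ × 218.8) = 457.04 K
T_min = 17.6 + 457.04 = 474.64 °C

T = 475 °C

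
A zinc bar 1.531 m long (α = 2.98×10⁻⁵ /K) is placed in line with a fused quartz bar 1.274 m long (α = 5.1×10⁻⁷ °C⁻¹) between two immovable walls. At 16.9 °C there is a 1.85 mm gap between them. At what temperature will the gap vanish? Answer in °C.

T = 56.9 °C

α₁L₁ = 4.56238×10⁻⁵ m/K, α₂L₂ = 6.4974×10⁻⁷ m/K → total 4.627354×10⁻⁵ m/K
ΔT = g/(α₁L₁+α₂L₂) = 1.85×10⁻³ / 4.627354×10⁻⁵ = 39.980 K
T = 16.9 + 39.980 = 56.880 °C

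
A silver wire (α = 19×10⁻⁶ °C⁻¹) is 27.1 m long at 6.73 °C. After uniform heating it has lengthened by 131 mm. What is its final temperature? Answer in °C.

ΔL = αL₀ΔT ⇒ ΔT = ΔL / (αL₀)
ΔT = 131×10⁻³ m / (19×10⁻⁶ × 27.1 m) = 254.42 K
T = 6.73 + 254.42 = 261.15 °C

T = 261 °C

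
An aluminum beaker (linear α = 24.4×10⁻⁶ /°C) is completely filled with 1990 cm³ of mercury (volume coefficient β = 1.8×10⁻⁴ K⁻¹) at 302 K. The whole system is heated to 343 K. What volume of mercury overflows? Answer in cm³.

8.71 cm³

The beaker also expands: β_container ≈ 3α = 7.32×10⁻⁵ /K
Net overflow = V₀(β_liq − 3α_cont)ΔT
β − 3α = 1.80×10⁻⁴ − 7.32×10⁻⁵ = 1.068×10⁻⁴ /K; ΔT = 41 K
ΔV = 1990 × 1.068×10⁻⁴ × 41 = 8.71 cm³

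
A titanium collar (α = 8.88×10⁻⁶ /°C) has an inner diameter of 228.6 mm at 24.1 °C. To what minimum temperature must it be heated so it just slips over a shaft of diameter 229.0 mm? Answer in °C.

Required Δd = 229.0 − 228.6 = 0.4 mm
Δd = αd₀ΔT ⇒ ΔT = Δd/(αd₀) = 0.4 / (8.88×10⁻⁶ × 228.6) = 197.05 K
T_min = 24.1 + 197.05 = 221.15 °C

T = 221 °C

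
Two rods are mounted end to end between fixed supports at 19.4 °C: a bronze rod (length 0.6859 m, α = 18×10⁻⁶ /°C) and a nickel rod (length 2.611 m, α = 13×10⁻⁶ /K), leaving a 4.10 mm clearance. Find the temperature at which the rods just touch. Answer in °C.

α₁L₁ = 1.23462×10⁻⁵ m/K, α₂L₂ = 3.3943×10⁻⁵ m/K → total 4.62892×10⁻⁵ m/K
ΔT = g/(α₁L₁+α₂L₂) = 4.10×10⁻³ / 4.62892×10⁻⁵ = 88.57 K
T = 19.4 + 88.57 = 107.97 °C

T = 108 °C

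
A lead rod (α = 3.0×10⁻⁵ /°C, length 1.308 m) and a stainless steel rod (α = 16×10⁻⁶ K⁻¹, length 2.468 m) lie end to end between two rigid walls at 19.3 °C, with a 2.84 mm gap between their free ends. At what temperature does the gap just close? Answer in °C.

T = 55.4 °C

α₁L₁ = 3.924×10⁻⁵ m/K, α₂L₂ = 3.9488×10⁻⁵ m/K → total 7.8728×10⁻⁵ m/K
ΔT = g/(α₁L₁+α₂L₂) = 2.84×10⁻³ / 7.8728×10⁻⁵ = 36.074 K
T = 19.3 + 36.074 = 55.374 °C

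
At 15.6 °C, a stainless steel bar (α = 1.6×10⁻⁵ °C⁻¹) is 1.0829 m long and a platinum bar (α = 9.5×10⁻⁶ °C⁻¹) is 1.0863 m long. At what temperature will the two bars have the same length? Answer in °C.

T = 500.9 °C

Equal length when α₁L₁ΔT − α₂L₂ΔT = L₂ − L₁ = 3.40×10⁻³ m
α₁L₁ = 1.73264×10⁻⁵, α₂L₂ = 1.031985×10⁻⁵ → Δ(αL) = 7.00655×10⁻⁶ m/K
ΔT = 3.40×10⁻³ / 7.00655×10⁻⁶ = 485.260 K, so T = 15.6 + 485.260 = 500.860 °C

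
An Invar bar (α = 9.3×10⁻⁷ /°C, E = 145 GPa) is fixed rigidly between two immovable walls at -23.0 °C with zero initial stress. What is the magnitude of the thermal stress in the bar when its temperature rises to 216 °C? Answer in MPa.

Fully constrained: the free strain ε = αΔT is blocked, so σ = Eε = EαΔT.
|ΔT| = 239.0 K
σ = 145×10⁹ × 9.3×10⁻⁷ × 239.0 = 3.22×10⁷ Pa

σ = 32.2 MPa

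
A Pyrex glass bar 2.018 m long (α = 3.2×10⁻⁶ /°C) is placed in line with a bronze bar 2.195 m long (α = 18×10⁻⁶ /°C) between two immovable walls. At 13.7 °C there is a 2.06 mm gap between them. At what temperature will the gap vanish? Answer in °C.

T = 58.5 °C

Gap closes when ΔL₁ + ΔL₂ = 2.06 mm = 2.06×10⁻³ m
(α₁L₁ + α₂L₂)ΔT = g
α₁L₁ + α₂L₂ = 3.2×10⁻⁶×2.018 + 18×10⁻⁶×2.195 = 4.59676×10⁻⁵ m/K
ΔT = 2.06×10⁻³ / 4.59676×10⁻⁵ = 44.814 K
T = 13.7 + 44.814 = 58.514 °C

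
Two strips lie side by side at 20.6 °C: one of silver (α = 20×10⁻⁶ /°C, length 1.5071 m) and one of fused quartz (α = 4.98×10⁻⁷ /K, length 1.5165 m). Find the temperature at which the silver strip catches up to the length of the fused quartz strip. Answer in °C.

T = 340.5 °C

L₁(1 + α₁ΔT) = L₂(1 + α₂ΔT) ⇒ ΔT = (L₂ − L₁)/(α₁L₁ − α₂L₂)
L₂ − L₁ = 1.5165 − 1.5071 = 9.40×10⁻³ m
α₁L₁ − α₂L₂ = 20×10⁻⁶×1.5071 − 4.98×10⁻⁷×1.5165 = 2.9386783×10⁻⁵ m/K
ΔT = 9.40×10⁻³ / 2.9386783×10⁻⁵ = 319.872 K
T = 20.6 + 319.872 = 340.472 °C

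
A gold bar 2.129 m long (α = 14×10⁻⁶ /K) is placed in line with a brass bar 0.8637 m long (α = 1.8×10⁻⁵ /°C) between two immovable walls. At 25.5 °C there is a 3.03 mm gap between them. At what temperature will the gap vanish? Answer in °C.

α₁L₁ = 2.9806×10⁻⁵ m/K, α₂L₂ = 1.55466×10⁻⁵ m/K → total 4.53526×10⁻⁵ m/K
ΔT = g/(α₁L₁+α₂L₂) = 3.03×10⁻³ / 4.53526×10⁻⁵ = 66.810 K
T = 25.5 + 66.810 = 92.310 °C

T = 92.3 °C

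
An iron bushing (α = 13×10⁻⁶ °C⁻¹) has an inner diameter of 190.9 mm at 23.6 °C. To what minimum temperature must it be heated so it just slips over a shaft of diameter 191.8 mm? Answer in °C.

T = 386 °C

Required Δd = 191.8 − 190.9 = 0.9 mm
Δd = αd₀ΔT ⇒ ΔT = Δd/(αd₀) = 0.9 / (13×10⁻⁶ × 190.9) = 362.65 K
T_min = 23.6 + 362.65 = 386.25 °C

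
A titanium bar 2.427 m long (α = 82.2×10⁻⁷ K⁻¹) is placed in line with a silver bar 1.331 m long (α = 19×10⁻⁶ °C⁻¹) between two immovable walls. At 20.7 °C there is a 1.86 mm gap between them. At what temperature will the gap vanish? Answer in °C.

α₁L₁ = 1.994994×10⁻⁵ m/K, α₂L₂ = 2.5289×10⁻⁵ m/K → total 4.523894×10⁻⁵ m/K
ΔT = g/(α₁L₁+α₂L₂) = 1.86×10⁻³ / 4.523894×10⁻⁵ = 41.115 K
T = 20.7 + 41.115 = 61.815 °C

T = 61.8 °C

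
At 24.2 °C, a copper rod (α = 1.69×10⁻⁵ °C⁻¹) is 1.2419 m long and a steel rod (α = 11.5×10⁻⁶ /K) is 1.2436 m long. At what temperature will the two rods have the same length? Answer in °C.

Equal length when α₁L₁ΔT − α₂L₂ΔT = L₂ − L₁ = 1.70×10⁻³ m
α₁L₁ = 2.098811×10⁻⁵, α₂L₂ = 1.43014×10⁻⁵ → Δ(αL) = 6.68671×10⁻⁶ m/K
ΔT = 1.70×10⁻³ / 6.68671×10⁻⁶ = 254.236 K, so T = 24.2 + 254.236 = 278.436 °C

T = 278.4 °C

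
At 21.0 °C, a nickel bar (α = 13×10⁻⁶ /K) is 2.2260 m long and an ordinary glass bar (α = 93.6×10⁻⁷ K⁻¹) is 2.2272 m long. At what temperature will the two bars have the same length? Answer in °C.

T = 169.3 °C

Equal length when α₁L₁ΔT − α₂L₂ΔT = L₂ − L₁ = 1.20×10⁻³ m
α₁L₁ = 2.8938×10⁻⁵, α₂L₂ = 2.0846592×10⁻⁵ → Δ(αL) = 8.091408×10⁻⁶ m/K
ΔT = 1.20×10⁻³ / 8.091408×10⁻⁶ = 148.305 K, so T = 21.0 + 148.305 = 169.305 °C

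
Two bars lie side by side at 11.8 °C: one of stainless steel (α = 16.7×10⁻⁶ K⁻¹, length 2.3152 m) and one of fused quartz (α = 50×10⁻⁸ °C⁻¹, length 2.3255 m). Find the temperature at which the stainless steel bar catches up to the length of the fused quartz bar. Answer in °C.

Equal length when α₁L₁ΔT − α₂L₂ΔT = L₂ − L₁ = 1.03×10⁻² m
α₁L₁ = 3.866384×10⁻⁵, α₂L₂ = 1.16275×10⁻⁶ → Δ(αL) = 3.750109×10⁻⁵ m/K
ΔT = 1.03×10⁻² / 3.750109×10⁻⁵ = 274.659 K, so T = 11.8 + 274.659 = 286.459 °C

T = 286.5 °C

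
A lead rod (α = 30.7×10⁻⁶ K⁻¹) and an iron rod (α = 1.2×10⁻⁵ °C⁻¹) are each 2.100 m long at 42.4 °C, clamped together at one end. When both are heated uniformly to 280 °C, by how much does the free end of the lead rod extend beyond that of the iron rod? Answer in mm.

ΔT = 237.6 K
lead: ΔL = 30.7×10⁻⁶ × 2.100 m × 237.6 = 1.5318×10⁻² m = 15.318 mm
iron: ΔL = 1.2×10⁻⁵ × 2.100 m × 237.6 = 5.9875×10⁻³ m = 5.9875 mm
difference = 15.318 − 5.9875 = 9.3305 mm

9.33 mm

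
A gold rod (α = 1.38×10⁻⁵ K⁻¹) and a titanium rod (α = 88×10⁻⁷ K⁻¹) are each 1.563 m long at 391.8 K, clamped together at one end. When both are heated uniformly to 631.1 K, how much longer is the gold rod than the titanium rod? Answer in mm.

ΔT = 239.3 K
gold: ΔL = 1.38×10⁻⁵ × 1.563 m × 239.3 = 5.1616×10⁻³ m = 5.1616 mm
titanium: ΔL = 88×10⁻⁷ × 1.563 m × 239.3 = 3.2914×10⁻³ m = 3.2914 mm
difference = 5.1616 − 3.2914 = 1.8702 mm

1.87 mm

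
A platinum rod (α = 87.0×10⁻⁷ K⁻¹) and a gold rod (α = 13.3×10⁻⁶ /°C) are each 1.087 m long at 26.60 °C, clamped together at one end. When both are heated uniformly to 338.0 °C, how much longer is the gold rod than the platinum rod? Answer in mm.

ΔT = 311.40 K
platinum: ΔL = 87.0×10⁻⁷ × 1.087 m × 311.40 = 2.9449×10⁻³ m = 2.9449 mm
gold: ΔL = 13.3×10⁻⁶ × 1.087 m × 311.40 = 4.5019×10⁻³ m = 4.5019 mm
difference = 4.5019 − 2.9449 = 1.5570 mm

1.56 mm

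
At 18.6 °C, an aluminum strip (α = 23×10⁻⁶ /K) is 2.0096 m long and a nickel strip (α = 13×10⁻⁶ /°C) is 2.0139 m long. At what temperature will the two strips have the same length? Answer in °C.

T = 233.2 °C

L₁(1 + α₁ΔT) = L₂(1 + α₂ΔT) ⇒ ΔT = (L₂ − L₁)/(α₁L₁ − α₂L₂)
L₂ − L₁ = 2.0139 − 2.0096 = 4.30×10⁻³ m
α₁L₁ − α₂L₂ = 23×10⁻⁶×2.0096 − 13×10⁻⁶×2.0139 = 2.00401×10⁻⁵ m/K
ΔT = 4.30×10⁻³ / 2.00401×10⁻⁵ = 214.570 K
T = 18.6 + 214.570 = 233.170 °C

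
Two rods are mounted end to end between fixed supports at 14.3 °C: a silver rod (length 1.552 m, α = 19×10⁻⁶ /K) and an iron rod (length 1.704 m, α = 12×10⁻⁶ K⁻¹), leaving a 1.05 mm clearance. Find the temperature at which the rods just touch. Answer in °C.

T = 35.3 °C

Gap closes when ΔL₁ + ΔL₂ = 1.05 mm = 1.05×10⁻³ m
(α₁L₁ + α₂L₂)ΔT = g
α₁L₁ + α₂L₂ = 19×10⁻⁶×1.552 + 12×10⁻⁶×1.704 = 4.9936×10⁻⁵ m/K
ΔT = 1.05×10⁻³ / 4.9936×10⁻⁵ = 21.027 K
T = 14.3 + 21.027 = 35.327 °C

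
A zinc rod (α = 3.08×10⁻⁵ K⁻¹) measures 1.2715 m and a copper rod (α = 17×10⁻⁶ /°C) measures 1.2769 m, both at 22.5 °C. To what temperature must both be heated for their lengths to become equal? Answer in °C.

Equal length when α₁L₁ΔT − α₂L₂ΔT = L₂ − L₁ = 5.40×10⁻³ m
α₁L₁ = 3.91622×10⁻⁵, α₂L₂ = 2.17073×10⁻⁵ → Δ(αL) = 1.74549×10⁻⁵ m/K
ΔT = 5.40×10⁻³ / 1.74549×10⁻⁵ = 309.369 K, so T = 22.5 + 309.369 = 331.869 °C

T = 331.9 °C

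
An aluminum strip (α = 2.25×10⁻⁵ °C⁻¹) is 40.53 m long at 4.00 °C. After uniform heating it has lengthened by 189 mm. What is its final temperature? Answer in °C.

T = 211 °C

ΔL = αL₀ΔT ⇒ ΔT = ΔL / (αL₀)
ΔT = 189×10⁻³ m / (2.25×10⁻⁵ × 40.53 m) = 207.25 K
T = 4.00 + 207.25 = 211.25 °C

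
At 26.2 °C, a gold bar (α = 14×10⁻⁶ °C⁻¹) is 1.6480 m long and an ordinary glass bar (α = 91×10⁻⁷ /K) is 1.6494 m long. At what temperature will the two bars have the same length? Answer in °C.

L₁(1 + α₁ΔT) = L₂(1 + α₂ΔT) ⇒ ΔT = (L₂ − L₁)/(α₁L₁ − α₂L₂)
L₂ − L₁ = 1.6494 − 1.6480 = 1.40×10⁻³ m
α₁L₁ − α₂L₂ = 14×10⁻⁶×1.6480 − 91×10⁻⁷×1.6494 = 8.06246×10⁻⁶ m/K
ΔT = 1.40×10⁻³ / 8.06246×10⁻⁶ = 173.644 K
T = 26.2 + 173.644 = 199.844 °C

T = 199.8 °C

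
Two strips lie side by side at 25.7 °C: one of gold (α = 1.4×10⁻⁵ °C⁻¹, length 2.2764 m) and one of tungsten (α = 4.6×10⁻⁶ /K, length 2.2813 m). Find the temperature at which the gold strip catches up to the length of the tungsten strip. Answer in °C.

T = 254.9 °C

Equal length when α₁L₁ΔT − α₂L₂ΔT = L₂ − L₁ = 4.90×10⁻³ m
α₁L₁ = 3.18696×10⁻⁵, α₂L₂ = 1.049398×10⁻⁵ → Δ(αL) = 2.137562×10⁻⁵ m/K
ΔT = 4.90×10⁻³ / 2.137562×10⁻⁵ = 229.233 K, so T = 25.7 + 229.233 = 254.933 °C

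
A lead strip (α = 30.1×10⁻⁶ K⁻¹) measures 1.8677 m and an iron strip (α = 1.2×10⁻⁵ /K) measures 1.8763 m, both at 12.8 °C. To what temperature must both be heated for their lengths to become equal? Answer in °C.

T = 268.0 °C

Equal length when α₁L₁ΔT − α₂L₂ΔT = L₂ − L₁ = 8.60×10⁻³ m
α₁L₁ = 5.621777×10⁻⁵, α₂L₂ = 2.25156×10⁻⁵ → Δ(αL) = 3.370217×10⁻⁵ m/K
ΔT = 8.60×10⁻³ / 3.370217×10⁻⁵ = 255.176 K, so T = 12.8 + 255.176 = 267.976 °C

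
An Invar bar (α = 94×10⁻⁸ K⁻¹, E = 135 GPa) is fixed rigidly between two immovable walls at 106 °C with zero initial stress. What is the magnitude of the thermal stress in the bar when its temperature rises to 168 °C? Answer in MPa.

Fully constrained: the free strain ε = αΔT is blocked, so σ = Eε = EαΔT.
|ΔT| = 62 K
σ = 135×10⁹ × 94×10⁻⁸ × 62 = 7.87×10⁶ Pa

σ = 7.87 MPa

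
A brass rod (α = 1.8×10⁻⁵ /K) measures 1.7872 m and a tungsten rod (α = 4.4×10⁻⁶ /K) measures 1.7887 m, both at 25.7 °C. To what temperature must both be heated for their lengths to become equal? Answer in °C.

L₁(1 + α₁ΔT) = L₂(1 + α₂ΔT) ⇒ ΔT = (L₂ − L₁)/(α₁L₁ − α₂L₂)
L₂ − L₁ = 1.7887 − 1.7872 = 1.50×10⁻³ m
α₁L₁ − α₂L₂ = 1.8×10⁻⁵×1.7872 − 4.4×10⁻⁶×1.7887 = 2.429932×10⁻⁵ m/K
ΔT = 1.50×10⁻³ / 2.429932×10⁻⁵ = 61.7301 K
T = 25.7 + 61.7301 = 87.4301 °C

T = 87.43 °C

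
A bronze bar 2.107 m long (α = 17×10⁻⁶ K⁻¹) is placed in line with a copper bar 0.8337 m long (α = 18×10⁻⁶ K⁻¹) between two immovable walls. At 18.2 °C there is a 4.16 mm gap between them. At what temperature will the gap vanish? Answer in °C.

T = 100 °C

Gap closes when ΔL₁ + ΔL₂ = 4.16 mm = 4.16×10⁻³ m
(α₁L₁ + α₂L₂)ΔT = g
α₁L₁ + α₂L₂ = 17×10⁻⁶×2.107 + 18×10⁻⁶×0.8337 = 5.08256×10⁻⁵ m/K
ΔT = 4.16×10⁻³ / 5.08256×10⁻⁵ = 81.85 K
T = 18.2 + 81.85 = 100.05 °C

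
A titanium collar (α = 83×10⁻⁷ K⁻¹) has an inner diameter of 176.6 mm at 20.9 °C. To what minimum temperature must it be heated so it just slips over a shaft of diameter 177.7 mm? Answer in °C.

Required Δd = 177.7 − 176.6 = 1.1 mm
Δd = αd₀ΔT ⇒ ΔT = Δd/(αd₀) = 1.1 / (83×10⁻⁷ × 176.6) = 750.45 K
T_min = 20.9 + 750.45 = 771.35 °C

T = 771 °C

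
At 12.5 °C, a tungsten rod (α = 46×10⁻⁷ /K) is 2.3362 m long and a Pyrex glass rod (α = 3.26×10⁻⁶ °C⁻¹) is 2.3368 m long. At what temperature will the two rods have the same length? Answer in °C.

T = 204.3 °C

Equal length when α₁L₁ΔT − α₂L₂ΔT = L₂ − L₁ = 6.00×10⁻⁴ m
α₁L₁ = 1.074652×10⁻⁵, α₂L₂ = 7.617968×10⁻⁶ → Δ(αL) = 3.128552×10⁻⁶ m/K
ΔT = 6.00×10⁻⁴ / 3.128552×10⁻⁶ = 191.782 K, so T = 12.5 + 191.782 = 204.282 °C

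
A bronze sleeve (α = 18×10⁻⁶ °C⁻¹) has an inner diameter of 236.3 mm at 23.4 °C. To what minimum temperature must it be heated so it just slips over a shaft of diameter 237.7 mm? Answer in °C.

Required Δd = 237.7 − 236.3 = 1.4 mm
Δd = αd₀ΔT ⇒ ΔT = Δd/(αd₀) = 1.4 / (18×10⁻⁶ × 236.3) = 329.15 K
T_min = 23.4 + 329.15 = 352.55 °C

T = 353 °C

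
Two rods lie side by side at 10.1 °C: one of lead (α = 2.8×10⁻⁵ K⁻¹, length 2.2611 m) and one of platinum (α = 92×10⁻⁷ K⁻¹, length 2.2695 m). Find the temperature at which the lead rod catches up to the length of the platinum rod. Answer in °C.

T = 208.1 °C

Equal length when α₁L₁ΔT − α₂L₂ΔT = L₂ − L₁ = 8.40×10⁻³ m
α₁L₁ = 6.33108×10⁻⁵, α₂L₂ = 2.08794×10⁻⁵ → Δ(αL) = 4.24314×10⁻⁵ m/K
ΔT = 8.40×10⁻³ / 4.24314×10⁻⁵ = 197.967 K, so T = 10.1 + 197.967 = 208.067 °C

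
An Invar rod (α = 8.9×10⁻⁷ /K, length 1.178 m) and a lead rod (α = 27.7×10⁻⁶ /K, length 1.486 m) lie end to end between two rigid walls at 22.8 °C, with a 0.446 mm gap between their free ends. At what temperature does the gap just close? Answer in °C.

Gap closes when ΔL₁ + ΔL₂ = 0.446 mm = 4.46×10⁻⁴ m
(α₁L₁ + α₂L₂)ΔT = g
α₁L₁ + α₂L₂ = 8.9×10⁻⁷×1.178 + 27.7×10⁻⁶×1.486 = 4.221062×10⁻⁵ m/K
ΔT = 4.46×10⁻⁴ / 4.221062×10⁻⁵ = 10.566 K
T = 22.8 + 10.566 = 33.366 °C

T = 33.4 °C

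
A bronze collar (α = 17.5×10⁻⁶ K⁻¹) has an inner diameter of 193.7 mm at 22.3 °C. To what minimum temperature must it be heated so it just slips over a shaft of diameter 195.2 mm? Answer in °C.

Required Δd = 195.2 − 193.7 = 1.5 mm
Δd = αd₀ΔT ⇒ ΔT = Δd/(αd₀) = 1.5 / (17.5×10⁻⁶ × 193.7) = 442.51 K
T_min = 22.3 + 442.51 = 464.81 °C

T = 465 °C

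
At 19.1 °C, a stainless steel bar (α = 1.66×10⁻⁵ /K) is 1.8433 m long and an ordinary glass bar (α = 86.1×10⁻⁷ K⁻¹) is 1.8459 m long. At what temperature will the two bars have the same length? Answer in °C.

T = 195.9 °C

L₁(1 + α₁ΔT) = L₂(1 + α₂ΔT) ⇒ ΔT = (L₂ − L₁)/(α₁L₁ − α₂L₂)
L₂ − L₁ = 1.8459 − 1.8433 = 2.60×10⁻³ m
α₁L₁ − α₂L₂ = 1.66×10⁻⁵×1.8433 − 86.1×10⁻⁷×1.8459 = 1.4705581×10⁻⁵ m/K
ΔT = 2.60×10⁻³ / 1.4705581×10⁻⁵ = 176.804 K
T = 19.1 + 176.804 = 195.904 °C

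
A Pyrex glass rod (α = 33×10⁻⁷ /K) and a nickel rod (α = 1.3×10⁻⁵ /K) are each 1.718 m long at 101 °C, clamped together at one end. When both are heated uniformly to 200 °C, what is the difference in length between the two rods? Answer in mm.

ΔT = 99 K
Pyrex glass: ΔL = 33×10⁻⁷ × 1.718 m × 99 = 5.6127×10⁻⁴ m = 0.56127 mm
nickel: ΔL = 1.3×10⁻⁵ × 1.718 m × 99 = 2.2111×10⁻³ m = 2.2111 mm
difference = 2.2111 − 0.56127 = 1.64983 mm

1.65 mm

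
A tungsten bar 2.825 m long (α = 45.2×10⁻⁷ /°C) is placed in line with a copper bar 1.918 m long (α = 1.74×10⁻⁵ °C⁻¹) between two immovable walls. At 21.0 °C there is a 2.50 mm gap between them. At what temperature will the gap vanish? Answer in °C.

Gap closes when ΔL₁ + ΔL₂ = 2.50 mm = 2.50×10⁻³ m
(α₁L₁ + α₂L₂)ΔT = g
α₁L₁ + α₂L₂ = 45.2×10⁻⁷×2.825 + 1.74×10⁻⁵×1.918 = 4.61422×10⁻⁵ m/K
ΔT = 2.50×10⁻³ / 4.61422×10⁻⁵ = 54.180 K
T = 21.0 + 54.180 = 75.180 °C

T = 75.2 °C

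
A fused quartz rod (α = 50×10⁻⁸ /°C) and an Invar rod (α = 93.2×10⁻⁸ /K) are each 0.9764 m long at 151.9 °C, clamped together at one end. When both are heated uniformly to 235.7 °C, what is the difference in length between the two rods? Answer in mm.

0.0353 mm

ΔT = 83.8 K
fused quartz: ΔL = 50×10⁻⁸ × 0.9764 m × 83.8 = 4.0911×10⁻⁵ m = 0.040911 mm
Invar: ΔL = 93.2×10⁻⁸ × 0.9764 m × 83.8 = 7.6258×10⁻⁵ m = 0.076258 mm
difference = 0.076258 − 0.040911 = 0.035347 mm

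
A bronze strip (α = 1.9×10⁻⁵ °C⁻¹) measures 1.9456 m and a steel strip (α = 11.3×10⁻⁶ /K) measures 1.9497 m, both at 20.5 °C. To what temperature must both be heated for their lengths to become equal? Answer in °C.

Equal length when α₁L₁ΔT − α₂L₂ΔT = L₂ − L₁ = 4.10×10⁻³ m
α₁L₁ = 3.69664×10⁻⁵, α₂L₂ = 2.203161×10⁻⁵ → Δ(αL) = 1.493479×10⁻⁵ m/K
ΔT = 4.10×10⁻³ / 1.493479×10⁻⁵ = 274.527 K, so T = 20.5 + 274.527 = 295.027 °C

T = 295.0 °C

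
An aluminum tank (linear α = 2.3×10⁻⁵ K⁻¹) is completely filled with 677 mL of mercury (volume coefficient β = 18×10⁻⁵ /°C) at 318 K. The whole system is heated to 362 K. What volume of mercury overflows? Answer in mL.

3.31 mL

The tank also expands: β_container ≈ 3α = 6.9×10⁻⁵ /K
Net overflow = V₀(β_liq − 3α_cont)ΔT
β − 3α = 1.80×10⁻⁴ − 6.9×10⁻⁵ = 1.11×10⁻⁴ /K; ΔT = 44 K
ΔV = 677 × 1.11×10⁻⁴ × 44 = 3.31 mL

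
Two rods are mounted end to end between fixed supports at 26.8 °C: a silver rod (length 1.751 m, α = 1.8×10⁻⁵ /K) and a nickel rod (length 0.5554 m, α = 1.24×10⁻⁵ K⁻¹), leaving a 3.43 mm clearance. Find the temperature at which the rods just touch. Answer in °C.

Gap closes when ΔL₁ + ΔL₂ = 3.43 mm = 3.43×10⁻³ m
(α₁L₁ + α₂L₂)ΔT = g
α₁L₁ + α₂L₂ = 1.8×10⁻⁵×1.751 + 1.24×10⁻⁵×0.5554 = 3.840496×10⁻⁵ m/K
ΔT = 3.43×10⁻³ / 3.840496×10⁻⁵ = 89.31 K
T = 26.8 + 89.31 = 116.11 °C

T = 116 °C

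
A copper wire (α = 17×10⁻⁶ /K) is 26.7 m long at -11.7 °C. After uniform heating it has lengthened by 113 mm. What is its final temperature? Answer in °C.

T = 237 °C

ΔL = αL₀ΔT ⇒ ΔT = ΔL / (αL₀)
ΔT = 113×10⁻³ m / (17×10⁻⁶ × 26.7 m) = 248.95 K
T = -11.7 + 248.95 = 237.25 °C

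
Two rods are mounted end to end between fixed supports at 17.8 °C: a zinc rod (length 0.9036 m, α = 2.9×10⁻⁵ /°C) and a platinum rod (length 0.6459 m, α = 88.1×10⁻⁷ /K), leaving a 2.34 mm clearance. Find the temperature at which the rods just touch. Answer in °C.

T = 91.2 °C

Gap closes when ΔL₁ + ΔL₂ = 2.34 mm = 2.34×10⁻³ m
(α₁L₁ + α₂L₂)ΔT = g
α₁L₁ + α₂L₂ = 2.9×10⁻⁵×0.9036 + 88.1×10⁻⁷×0.6459 = 3.1894779×10⁻⁵ m/K
ΔT = 2.34×10⁻³ / 3.1894779×10⁻⁵ = 73.366 K
T = 17.8 + 73.366 = 91.166 °C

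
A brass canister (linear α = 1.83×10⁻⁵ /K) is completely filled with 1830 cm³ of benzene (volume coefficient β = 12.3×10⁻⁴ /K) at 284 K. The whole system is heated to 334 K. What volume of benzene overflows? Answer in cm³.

The canister also expands: β_container ≈ 3α = 5.49×10⁻⁵ /K
Net overflow = V₀(β_liq − 3α_cont)ΔT
β − 3α = 1.23×10⁻³ − 5.49×10⁻⁵ = 1.1751×10⁻³ /K; ΔT = 50 K
ΔV = 1830 × 1.1751×10⁻³ × 50 = 108 cm³

108 cm³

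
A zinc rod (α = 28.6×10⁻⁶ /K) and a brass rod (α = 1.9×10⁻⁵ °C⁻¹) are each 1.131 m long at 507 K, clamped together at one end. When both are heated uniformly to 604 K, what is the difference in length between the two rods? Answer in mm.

ΔT = 97 K
zinc: ΔL = 28.6×10⁻⁶ × 1.131 m × 97 = 3.1376×10⁻³ m = 3.1376 mm
brass: ΔL = 1.9×10⁻⁵ × 1.131 m × 97 = 2.0844×10⁻³ m = 2.0844 mm
difference = 3.1376 − 2.0844 = 1.0532 mm

1.05 mm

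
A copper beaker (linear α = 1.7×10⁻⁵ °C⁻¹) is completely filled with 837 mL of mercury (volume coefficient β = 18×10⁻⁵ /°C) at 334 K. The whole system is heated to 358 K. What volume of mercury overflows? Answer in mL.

The beaker also expands: β_container ≈ 3α = 5.1×10⁻⁵ /K
Net overflow = V₀(β_liq − 3α_cont)ΔT
β − 3α = 1.80×10⁻⁴ − 5.1×10⁻⁵ = 1.29×10⁻⁴ /K; ΔT = 24 K
ΔV = 837 × 1.29×10⁻⁴ × 24 = 2.59 mL

2.59 mL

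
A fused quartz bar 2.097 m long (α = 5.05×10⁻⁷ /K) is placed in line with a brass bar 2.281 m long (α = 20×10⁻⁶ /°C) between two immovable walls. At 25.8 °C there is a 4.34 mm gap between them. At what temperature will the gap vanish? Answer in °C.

T = 119 °C

α₁L₁ = 1.058985×10⁻⁶ m/K, α₂L₂ = 4.562×10⁻⁵ m/K → total 4.6678985×10⁻⁵ m/K
ΔT = g/(α₁L₁+α₂L₂) = 4.34×10⁻³ / 4.6678985×10⁻⁵ = 92.98 K
T = 25.8 + 92.98 = 118.78 °C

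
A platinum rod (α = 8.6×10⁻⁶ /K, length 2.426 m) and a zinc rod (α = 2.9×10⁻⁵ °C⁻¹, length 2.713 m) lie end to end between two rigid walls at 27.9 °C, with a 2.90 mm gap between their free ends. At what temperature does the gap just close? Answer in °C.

T = 57.0 °C

Gap closes when ΔL₁ + ΔL₂ = 2.90 mm = 2.90×10⁻³ m
(α₁L₁ + α₂L₂)ΔT = g
α₁L₁ + α₂L₂ = 8.6×10⁻⁶×2.426 + 2.9×10⁻⁵×2.713 = 9.95406×10⁻⁵ m/K
ΔT = 2.90×10⁻³ / 9.95406×10⁻⁵ = 29.134 K
T = 27.9 + 29.134 = 57.034 °C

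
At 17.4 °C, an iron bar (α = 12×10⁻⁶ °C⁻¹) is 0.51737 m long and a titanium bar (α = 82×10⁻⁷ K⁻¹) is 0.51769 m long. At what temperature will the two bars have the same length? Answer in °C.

Equal length when α₁L₁ΔT − α₂L₂ΔT = L₂ − L₁ = 3.20×10⁻⁴ m
α₁L₁ = 6.20844×10⁻⁶, α₂L₂ = 4.245058×10⁻⁶ → Δ(αL) = 1.963382×10⁻⁶ m/K
ΔT = 3.20×10⁻⁴ / 1.963382×10⁻⁶ = 162.984 K, so T = 17.4 + 162.984 = 180.384 °C

T = 180.4 °C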